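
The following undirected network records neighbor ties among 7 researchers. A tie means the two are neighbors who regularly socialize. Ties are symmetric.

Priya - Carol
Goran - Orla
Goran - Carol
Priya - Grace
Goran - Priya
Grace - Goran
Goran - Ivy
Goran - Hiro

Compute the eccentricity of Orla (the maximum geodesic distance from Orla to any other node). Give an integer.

2

Distances from Orla: Carol:2, Goran:1, Grace:2, Hiro:2, Ivy:2, Priya:2.
The largest is 2 (to Priya, Ivy, Carol, Hiro, and Grace), so the eccentricity of Orla is 2.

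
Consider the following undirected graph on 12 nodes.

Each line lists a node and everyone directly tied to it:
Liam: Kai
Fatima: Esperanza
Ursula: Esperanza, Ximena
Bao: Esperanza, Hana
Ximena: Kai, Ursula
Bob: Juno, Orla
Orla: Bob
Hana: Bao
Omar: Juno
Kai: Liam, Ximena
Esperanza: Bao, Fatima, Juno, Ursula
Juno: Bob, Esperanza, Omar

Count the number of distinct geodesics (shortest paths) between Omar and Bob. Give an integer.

The shortest distance is 2, and the only length-2 path is Omar–Juno–Bob. So there is exactly 1 shortest path.

1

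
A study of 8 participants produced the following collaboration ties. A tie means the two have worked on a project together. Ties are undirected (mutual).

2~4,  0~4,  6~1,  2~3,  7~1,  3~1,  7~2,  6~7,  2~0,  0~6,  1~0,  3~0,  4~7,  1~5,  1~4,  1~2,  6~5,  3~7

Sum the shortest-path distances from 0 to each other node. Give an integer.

Distances from 0: 1:1, 2:1, 3:1, 4:1, 5:2, 6:1, 7:2.
Sum = 1 + 1 + 1 + 1 + 2 + 1 + 2 = 9.

9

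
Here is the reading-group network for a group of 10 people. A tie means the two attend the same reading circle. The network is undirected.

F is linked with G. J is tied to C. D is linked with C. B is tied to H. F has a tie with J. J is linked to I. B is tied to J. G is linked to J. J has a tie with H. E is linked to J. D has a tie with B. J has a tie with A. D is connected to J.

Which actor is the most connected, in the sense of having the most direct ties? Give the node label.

J

Degrees — A:1, B:3, C:2, D:3, E:1, F:2, G:2, H:2, I:1, J:9.
The maximum is 9, attained only by J.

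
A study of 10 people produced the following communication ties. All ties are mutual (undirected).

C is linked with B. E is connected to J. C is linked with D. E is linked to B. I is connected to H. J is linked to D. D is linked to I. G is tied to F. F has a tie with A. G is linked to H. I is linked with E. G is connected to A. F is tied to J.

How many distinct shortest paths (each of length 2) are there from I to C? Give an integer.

1

The shortest distance is 2, and the only length-2 path is I–D–C. So there is exactly 1 shortest path.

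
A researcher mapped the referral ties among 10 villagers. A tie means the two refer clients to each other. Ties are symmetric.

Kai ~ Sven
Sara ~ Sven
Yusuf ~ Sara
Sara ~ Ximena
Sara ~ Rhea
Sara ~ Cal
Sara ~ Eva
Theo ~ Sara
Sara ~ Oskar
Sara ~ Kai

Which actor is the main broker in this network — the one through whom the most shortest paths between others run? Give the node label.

Sara

Unnormalized betweenness of each node: Cal:0, Eva:0, Kai:0, Oskar:0, Rhea:0, Sara:35, Sven:0, Theo:0, Ximena:0, Yusuf:0.
Sara has the largest value, 35, making it the main broker — the node through which the most shortest paths run.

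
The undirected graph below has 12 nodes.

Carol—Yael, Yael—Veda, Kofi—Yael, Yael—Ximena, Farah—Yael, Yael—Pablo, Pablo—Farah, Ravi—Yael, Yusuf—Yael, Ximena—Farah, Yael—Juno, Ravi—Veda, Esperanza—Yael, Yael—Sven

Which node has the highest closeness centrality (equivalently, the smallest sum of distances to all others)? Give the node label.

Yael

Farness (sum of distances to all others) for each node — Carol:21, Esperanza:21, Farah:19, Juno:21, Kofi:21, Pablo:20, Ravi:20, Sven:21, Veda:20, Ximena:20, Yael:11, Yusuf:21.
The smallest farness is 11, for Yael, so Yael has the highest closeness.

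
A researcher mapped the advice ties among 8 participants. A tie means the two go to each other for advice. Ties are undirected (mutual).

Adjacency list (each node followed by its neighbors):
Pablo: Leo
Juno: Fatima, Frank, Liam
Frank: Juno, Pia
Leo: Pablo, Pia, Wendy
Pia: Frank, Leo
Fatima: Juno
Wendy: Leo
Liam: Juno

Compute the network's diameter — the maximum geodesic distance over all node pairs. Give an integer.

5

Eccentricity of each node (its greatest distance to any other): Fatima:5, Frank:3, Juno:4, Leo:4, Liam:5, Pablo:5, Pia:3, Wendy:5.
The maximum eccentricity is 5, realized for instance by the pair Pablo–Fatima via Pablo – Leo – Pia – Frank – Juno – Fatima. So the diameter is 5.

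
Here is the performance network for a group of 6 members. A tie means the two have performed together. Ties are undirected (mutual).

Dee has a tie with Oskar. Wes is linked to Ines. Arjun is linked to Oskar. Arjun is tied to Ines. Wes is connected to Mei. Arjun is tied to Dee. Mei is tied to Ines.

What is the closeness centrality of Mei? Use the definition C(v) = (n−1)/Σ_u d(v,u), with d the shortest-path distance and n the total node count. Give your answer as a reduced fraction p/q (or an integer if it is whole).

Distances from Mei: Arjun:2, Dee:3, Ines:1, Oskar:3, Wes:1. Sum = 10.
n = 6, so closeness = 5/10 = 1/2.

1/2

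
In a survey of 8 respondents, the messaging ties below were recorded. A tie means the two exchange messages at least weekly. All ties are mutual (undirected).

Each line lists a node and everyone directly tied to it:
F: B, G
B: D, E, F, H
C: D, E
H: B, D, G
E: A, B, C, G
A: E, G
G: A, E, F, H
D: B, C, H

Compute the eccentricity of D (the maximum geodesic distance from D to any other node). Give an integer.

Distances from D: A:3, B:1, C:1, E:2, F:2, G:2, H:1.
The largest is 3 (to A), so the eccentricity of D is 3.

3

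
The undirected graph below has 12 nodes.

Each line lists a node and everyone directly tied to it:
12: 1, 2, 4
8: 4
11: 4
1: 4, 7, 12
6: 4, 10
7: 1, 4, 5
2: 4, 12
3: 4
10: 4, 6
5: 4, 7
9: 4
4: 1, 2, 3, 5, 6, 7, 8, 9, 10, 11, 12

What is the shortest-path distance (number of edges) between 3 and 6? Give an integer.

2

One shortest route is 3 – 4 – 6, which uses 2 edges, and 3 and 6 are not directly tied, so nothing shorter exists. So d(3,6) = 2.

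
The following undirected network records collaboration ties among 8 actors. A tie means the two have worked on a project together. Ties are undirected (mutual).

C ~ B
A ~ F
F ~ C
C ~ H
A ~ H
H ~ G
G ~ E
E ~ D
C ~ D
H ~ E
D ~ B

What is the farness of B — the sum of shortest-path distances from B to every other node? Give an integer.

14

Distances from B: A:3, C:1, D:1, E:2, F:2, G:3, H:2.
Sum = 3 + 1 + 1 + 2 + 2 + 3 + 2 = 14.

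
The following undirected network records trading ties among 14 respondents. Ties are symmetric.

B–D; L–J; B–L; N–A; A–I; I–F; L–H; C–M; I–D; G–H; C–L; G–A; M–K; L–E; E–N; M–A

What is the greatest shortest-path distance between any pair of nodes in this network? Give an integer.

5

Eccentricity of each node (its greatest distance to any other): A:4, B:4, C:4, D:4, E:4, F:5, G:3, H:4, I:4, J:5, K:4, L:4, M:3, N:3.
The maximum eccentricity is 5, realized for instance by the pair J–F via J – L – B – D – I – F. So the diameter is 5.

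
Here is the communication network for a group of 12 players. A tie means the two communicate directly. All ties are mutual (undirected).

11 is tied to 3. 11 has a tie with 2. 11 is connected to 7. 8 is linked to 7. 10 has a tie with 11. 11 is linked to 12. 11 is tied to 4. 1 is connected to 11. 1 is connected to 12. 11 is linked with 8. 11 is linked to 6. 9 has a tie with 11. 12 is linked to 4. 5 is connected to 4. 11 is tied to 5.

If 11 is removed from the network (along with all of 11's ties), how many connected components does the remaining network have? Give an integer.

7

Without 11, the remaining ties split the others into: {9}; {6}; {1, 4, 5, 12}; {10}; {7, 8}; {3}; {2}.
That's 7 separate components.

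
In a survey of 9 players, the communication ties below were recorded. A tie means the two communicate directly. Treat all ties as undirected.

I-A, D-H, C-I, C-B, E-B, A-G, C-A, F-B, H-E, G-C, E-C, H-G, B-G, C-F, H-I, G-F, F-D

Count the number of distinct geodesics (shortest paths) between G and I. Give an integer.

3

The shortest distance is 2. The length-2 paths are: G–H–I; G–C–I; G–A–I.
That gives 3 distinct shortest paths.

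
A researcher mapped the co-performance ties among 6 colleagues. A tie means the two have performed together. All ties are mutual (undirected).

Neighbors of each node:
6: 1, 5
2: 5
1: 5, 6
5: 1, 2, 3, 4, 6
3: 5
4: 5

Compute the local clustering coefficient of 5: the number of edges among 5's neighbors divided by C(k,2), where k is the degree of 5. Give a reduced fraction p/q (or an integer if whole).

1/10

5's neighbors: 1, 2, 3, 4, and 6 (k = 5).
Possible neighbor pairs: C(5,2) = 10. Edges among them: 1–6 → e = 1.
Clustering(5) = 1/10.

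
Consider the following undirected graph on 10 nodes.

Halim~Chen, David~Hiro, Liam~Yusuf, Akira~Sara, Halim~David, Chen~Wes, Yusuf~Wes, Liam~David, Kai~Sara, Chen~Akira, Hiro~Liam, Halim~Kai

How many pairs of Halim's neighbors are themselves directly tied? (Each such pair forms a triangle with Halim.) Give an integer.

Halim's neighbors are Chen, David, and Kai, but none of them are tied to each other, so no triangle contains Halim.

0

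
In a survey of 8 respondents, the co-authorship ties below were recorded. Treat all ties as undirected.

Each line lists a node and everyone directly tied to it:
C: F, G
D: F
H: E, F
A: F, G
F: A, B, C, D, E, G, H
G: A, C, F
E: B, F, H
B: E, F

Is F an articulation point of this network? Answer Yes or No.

Removing F leaves {D} with no path to {A, C, and G}, so the network splits into 3 components. F is a cut vertex.

Yes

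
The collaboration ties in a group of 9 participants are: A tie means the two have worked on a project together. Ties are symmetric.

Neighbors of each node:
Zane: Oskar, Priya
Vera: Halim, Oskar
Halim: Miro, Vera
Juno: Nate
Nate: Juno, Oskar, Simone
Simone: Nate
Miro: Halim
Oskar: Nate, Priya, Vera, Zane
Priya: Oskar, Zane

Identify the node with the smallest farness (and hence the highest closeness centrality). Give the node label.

Oskar

Farness (sum of distances to all others) for each node — Halim:21, Juno:23, Miro:28, Nate:16, Oskar:13, Priya:19, Simone:23, Vera:16, Zane:19.
The smallest farness is 13, for Oskar, so Oskar has the highest closeness.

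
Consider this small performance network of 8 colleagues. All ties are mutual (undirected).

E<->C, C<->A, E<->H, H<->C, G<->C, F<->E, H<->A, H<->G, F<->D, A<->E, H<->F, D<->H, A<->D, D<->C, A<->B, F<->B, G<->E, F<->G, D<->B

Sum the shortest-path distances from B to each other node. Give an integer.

Distances from B: A:1, C:2, D:1, E:2, F:1, G:2, H:2.
Sum = 1 + 2 + 1 + 2 + 1 + 2 + 2 = 11.

11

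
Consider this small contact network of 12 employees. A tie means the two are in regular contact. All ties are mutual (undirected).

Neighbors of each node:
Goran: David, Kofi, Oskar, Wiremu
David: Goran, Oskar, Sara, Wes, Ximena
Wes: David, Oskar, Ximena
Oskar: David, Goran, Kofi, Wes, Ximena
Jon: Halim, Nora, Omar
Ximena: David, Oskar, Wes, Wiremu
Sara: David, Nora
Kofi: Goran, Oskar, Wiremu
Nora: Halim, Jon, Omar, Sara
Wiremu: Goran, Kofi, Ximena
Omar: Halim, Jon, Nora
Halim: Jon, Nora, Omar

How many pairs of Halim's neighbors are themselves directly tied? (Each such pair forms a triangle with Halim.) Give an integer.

Halim's neighbors: Jon, Nora, and Omar.
Neighbor pairs that are themselves tied: Halim–Jon–Nora; Halim–Jon–Omar; Halim–Nora–Omar. Each forms one triangle with Halim, for 3 in total.

3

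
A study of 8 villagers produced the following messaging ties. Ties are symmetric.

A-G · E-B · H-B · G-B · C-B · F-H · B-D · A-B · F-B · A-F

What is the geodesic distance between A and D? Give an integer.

2

One shortest route is A – B – D, which uses 2 edges, and A and D are not directly tied, so nothing shorter exists. So d(A,D) = 2.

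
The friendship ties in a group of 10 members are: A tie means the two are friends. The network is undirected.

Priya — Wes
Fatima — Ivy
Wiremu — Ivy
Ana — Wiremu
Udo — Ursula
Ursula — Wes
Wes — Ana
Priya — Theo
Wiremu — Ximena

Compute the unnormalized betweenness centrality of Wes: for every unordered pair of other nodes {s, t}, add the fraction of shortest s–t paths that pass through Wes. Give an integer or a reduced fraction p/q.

24

Pairs whose geodesics pass through Wes — Ivy–Priya: 1; Ivy–Ursula: 1; Ivy–Theo: 1; Ivy–Udo: 1; Priya–Ximena: 1; Priya–Ursula: 1; Priya–Fatima: 1; Priya–Wiremu: 1; Priya–Ana: 1; Priya–Udo: 1; Ximena–Ursula: 1; Ximena–Theo: 1; Ximena–Udo: 1; Ursula–Theo: 1 … (+10 more pairs).
All other pairs contribute 0.
Summing the contributions gives betweenness(Wes) = 24.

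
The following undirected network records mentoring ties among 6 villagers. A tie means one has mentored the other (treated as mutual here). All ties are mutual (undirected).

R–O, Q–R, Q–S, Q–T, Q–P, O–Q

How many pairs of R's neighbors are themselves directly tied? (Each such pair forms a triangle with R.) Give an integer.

R's neighbors: O and Q.
Neighbor pairs that are themselves tied: R–O–Q. Each forms one triangle with R, for 1 in total.

1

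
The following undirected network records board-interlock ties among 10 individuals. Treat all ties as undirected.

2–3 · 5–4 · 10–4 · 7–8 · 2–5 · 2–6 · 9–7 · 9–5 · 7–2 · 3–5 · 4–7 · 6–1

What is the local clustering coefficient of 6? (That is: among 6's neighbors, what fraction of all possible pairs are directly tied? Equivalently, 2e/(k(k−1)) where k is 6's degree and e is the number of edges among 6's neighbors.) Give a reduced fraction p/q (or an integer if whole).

6's neighbors: 1 and 2 (k = 2).
Possible neighbor pairs: C(2,2) = 1. Edges among them: none → e = 0.
Clustering(6) = 0/1.

0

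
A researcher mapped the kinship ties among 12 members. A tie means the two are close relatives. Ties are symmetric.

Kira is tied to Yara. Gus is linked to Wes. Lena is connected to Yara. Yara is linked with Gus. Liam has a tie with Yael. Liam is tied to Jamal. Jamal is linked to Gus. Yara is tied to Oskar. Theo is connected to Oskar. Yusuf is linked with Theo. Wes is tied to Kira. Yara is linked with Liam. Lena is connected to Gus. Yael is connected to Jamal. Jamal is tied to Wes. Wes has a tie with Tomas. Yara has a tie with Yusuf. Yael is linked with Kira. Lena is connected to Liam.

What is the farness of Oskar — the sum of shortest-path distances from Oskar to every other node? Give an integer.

Distances from Oskar: Gus:2, Jamal:3, Kira:2, Lena:2, Liam:2, Theo:1, Tomas:4, Wes:3, Yael:3, Yara:1, Yusuf:2.
Sum = 2 + 3 + 2 + 2 + 2 + 1 + 4 + 3 + 3 + 1 + 2 = 25.

25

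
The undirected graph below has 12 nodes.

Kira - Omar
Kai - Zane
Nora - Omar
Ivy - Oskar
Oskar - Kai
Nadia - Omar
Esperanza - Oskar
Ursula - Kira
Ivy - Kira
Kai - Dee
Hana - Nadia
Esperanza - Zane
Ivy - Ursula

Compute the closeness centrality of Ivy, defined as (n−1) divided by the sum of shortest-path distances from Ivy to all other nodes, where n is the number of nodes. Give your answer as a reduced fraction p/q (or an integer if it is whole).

Distances from Ivy: Dee:3, Esperanza:2, Hana:4, Kai:2, Kira:1, Nadia:3, Nora:3, Omar:2, Oskar:1, Ursula:1, Zane:3. Sum = 25.
n = 12, so closeness = 11/25.

11/25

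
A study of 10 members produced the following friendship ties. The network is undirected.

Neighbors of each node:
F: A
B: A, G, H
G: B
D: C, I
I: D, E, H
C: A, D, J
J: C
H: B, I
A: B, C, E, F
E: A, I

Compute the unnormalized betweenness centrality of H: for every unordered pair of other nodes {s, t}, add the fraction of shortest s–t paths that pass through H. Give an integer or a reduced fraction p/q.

Pairs whose geodesics pass through H — I–G: 1; I–B: 1; G–D: 1/2; D–B: 1/2.
All other pairs contribute 0.
Summing the contributions gives betweenness(H) = 3.

3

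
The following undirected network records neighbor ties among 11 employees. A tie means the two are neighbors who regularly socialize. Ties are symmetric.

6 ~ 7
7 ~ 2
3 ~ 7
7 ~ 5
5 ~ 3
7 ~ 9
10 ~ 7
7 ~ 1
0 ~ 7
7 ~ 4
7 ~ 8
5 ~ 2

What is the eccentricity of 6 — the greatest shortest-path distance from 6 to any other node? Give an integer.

Distances from 6: 0:2, 1:2, 2:2, 3:2, 4:2, 5:2, 7:1, 8:2, 9:2, 10:2.
The largest is 2 (to 1, 10, 0, 3, 4, 9, 2, 5, and 8), so the eccentricity of 6 is 2.

2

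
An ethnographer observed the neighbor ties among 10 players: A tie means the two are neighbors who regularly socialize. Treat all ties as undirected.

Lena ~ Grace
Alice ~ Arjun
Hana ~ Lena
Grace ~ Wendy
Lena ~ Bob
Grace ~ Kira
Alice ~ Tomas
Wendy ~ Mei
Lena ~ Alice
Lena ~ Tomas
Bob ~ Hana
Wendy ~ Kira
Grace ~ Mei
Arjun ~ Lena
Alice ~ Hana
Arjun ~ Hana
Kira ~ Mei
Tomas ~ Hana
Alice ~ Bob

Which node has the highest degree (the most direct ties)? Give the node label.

Lena

Degrees — Alice:5, Arjun:3, Bob:3, Grace:4, Hana:5, Kira:3, Lena:6, Mei:3, Tomas:3, Wendy:3.
The maximum is 6, attained only by Lena.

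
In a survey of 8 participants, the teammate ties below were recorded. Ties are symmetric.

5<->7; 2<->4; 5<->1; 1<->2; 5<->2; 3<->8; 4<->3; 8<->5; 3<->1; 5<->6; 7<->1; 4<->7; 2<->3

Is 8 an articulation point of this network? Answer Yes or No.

Even without 8, every remaining node can still reach every other (the residual graph is connected), so 8 is not a cut vertex.

No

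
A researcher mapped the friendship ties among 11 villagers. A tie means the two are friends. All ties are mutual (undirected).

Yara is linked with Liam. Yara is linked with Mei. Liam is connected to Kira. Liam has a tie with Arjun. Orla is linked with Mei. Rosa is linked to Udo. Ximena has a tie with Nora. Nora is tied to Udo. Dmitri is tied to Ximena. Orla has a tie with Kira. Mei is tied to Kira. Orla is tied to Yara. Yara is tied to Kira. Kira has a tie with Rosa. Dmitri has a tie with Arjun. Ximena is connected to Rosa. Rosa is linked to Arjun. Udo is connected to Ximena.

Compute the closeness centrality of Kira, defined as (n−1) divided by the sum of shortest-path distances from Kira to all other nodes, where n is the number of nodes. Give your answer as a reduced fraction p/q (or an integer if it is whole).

10/17

Distances from Kira: Arjun:2, Dmitri:3, Liam:1, Mei:1, Nora:3, Orla:1, Rosa:1, Udo:2, Ximena:2, Yara:1. Sum = 17.
n = 11, so closeness = 10/17.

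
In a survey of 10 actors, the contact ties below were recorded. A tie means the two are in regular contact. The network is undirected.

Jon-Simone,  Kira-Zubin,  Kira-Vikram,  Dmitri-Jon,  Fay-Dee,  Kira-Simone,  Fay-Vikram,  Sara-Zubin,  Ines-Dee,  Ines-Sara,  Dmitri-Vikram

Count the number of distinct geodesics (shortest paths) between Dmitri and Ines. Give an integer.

The shortest distance is 4, and the only length-4 path is Dmitri–Vikram–Fay–Dee–Ines. So there is exactly 1 shortest path.

1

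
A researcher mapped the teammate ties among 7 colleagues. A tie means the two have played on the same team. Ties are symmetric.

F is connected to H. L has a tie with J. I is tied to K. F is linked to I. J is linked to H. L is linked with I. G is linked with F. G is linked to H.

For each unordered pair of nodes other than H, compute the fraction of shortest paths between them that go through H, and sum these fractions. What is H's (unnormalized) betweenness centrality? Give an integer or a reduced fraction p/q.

5/2

Pairs whose geodesics pass through H — F–J: 1; G–L: 1/2; G–J: 1.
All other pairs contribute 0.
Summing the contributions gives betweenness(H) = 5/2.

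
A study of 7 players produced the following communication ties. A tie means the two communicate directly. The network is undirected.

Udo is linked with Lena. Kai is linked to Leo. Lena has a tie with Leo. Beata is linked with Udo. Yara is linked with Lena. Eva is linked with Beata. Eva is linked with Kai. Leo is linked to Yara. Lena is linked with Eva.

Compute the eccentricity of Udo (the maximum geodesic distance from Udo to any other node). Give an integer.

3

Distances from Udo: Beata:1, Eva:2, Kai:3, Lena:1, Leo:2, Yara:2.
The largest is 3 (to Kai), so the eccentricity of Udo is 3.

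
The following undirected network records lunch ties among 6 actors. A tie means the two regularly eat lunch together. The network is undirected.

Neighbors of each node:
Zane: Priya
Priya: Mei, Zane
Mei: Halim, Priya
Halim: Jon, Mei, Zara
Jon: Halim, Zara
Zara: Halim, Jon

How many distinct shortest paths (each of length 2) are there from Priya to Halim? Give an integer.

The shortest distance is 2, and the only length-2 path is Priya–Mei–Halim. So there is exactly 1 shortest path.

1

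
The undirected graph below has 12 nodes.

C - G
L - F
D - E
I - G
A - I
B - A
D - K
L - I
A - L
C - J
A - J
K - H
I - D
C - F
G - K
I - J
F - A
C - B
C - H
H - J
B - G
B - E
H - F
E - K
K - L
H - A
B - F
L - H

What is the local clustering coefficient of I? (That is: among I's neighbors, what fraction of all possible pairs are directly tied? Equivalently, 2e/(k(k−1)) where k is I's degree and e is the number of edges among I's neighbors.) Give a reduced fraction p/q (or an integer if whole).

1/5

I's neighbors: A, D, G, J, and L (k = 5).
Possible neighbor pairs: C(5,2) = 10. Edges among them: A–J, A–L → e = 2.
Clustering(I) = 2/10 = 1/5.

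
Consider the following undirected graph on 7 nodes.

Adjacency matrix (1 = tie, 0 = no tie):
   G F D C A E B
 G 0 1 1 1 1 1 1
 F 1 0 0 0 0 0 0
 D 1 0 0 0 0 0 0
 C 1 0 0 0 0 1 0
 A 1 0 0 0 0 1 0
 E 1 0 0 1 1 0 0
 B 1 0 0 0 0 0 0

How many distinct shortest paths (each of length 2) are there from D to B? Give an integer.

The shortest distance is 2, and the only length-2 path is D–G–B. So there is exactly 1 shortest path.

1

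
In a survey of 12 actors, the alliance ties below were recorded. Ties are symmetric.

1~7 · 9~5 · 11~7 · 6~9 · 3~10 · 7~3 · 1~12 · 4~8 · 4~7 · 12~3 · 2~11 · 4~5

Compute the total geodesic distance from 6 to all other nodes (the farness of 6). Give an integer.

Distances from 6: 1:5, 2:6, 3:5, 4:3, 5:2, 7:4, 8:4, 9:1, 10:6, 11:5, 12:6.
Sum = 5 + 6 + 5 + 3 + 2 + 4 + 4 + 1 + 6 + 5 + 6 = 47.

47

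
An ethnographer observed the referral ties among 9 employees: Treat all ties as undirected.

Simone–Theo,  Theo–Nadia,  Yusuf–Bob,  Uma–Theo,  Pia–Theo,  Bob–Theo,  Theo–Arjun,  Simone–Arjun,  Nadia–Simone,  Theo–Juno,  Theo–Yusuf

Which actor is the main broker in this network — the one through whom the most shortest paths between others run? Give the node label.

Theo

Unnormalized betweenness of each node: Arjun:0, Bob:0, Juno:0, Nadia:0, Pia:0, Simone:1/2, Theo:49/2, Uma:0, Yusuf:0.
Theo has the largest value, 49/2, making it the main broker — the node through which the most shortest paths run.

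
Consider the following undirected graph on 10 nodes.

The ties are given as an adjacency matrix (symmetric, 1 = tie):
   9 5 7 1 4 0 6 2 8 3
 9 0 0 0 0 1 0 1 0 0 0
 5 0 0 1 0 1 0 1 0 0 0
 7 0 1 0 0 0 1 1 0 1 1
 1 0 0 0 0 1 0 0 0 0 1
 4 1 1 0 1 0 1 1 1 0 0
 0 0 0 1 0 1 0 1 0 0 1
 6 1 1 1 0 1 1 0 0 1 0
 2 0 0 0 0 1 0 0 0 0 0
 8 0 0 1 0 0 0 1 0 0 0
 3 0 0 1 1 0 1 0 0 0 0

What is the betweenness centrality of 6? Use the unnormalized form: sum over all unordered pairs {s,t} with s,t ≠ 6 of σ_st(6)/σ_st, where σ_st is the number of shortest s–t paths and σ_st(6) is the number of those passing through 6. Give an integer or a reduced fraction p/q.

8

Pairs whose geodesics pass through 6 — 9–5: 1/2; 9–7: 1; 9–0: 1/2; 9–8: 1; 9–3: 2/4; 5–0: 1/3; 5–8: 1/2; 7–4: 1/3; 7–2: 1/3; 1–8: 1/2; 4–8: 1; 0–8: 1/2; 2–8: 1.
All other pairs contribute 0.
Summing the contributions gives betweenness(6) = 8.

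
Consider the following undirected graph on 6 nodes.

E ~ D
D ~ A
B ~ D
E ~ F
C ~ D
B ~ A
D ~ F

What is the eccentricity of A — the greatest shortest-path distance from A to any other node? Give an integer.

2

Distances from A: B:1, C:2, D:1, E:2, F:2.
The largest is 2 (to C, E, and F), so the eccentricity of A is 2.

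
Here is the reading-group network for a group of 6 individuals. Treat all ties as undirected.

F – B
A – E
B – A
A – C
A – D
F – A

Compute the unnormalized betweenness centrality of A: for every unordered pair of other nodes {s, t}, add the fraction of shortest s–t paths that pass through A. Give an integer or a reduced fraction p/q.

Pairs whose geodesics pass through A — E–F: 1; E–B: 1; E–C: 1; E–D: 1; F–C: 1; F–D: 1; B–C: 1; B–D: 1; C–D: 1.
All other pairs contribute 0.
Summing the contributions gives betweenness(A) = 9.

9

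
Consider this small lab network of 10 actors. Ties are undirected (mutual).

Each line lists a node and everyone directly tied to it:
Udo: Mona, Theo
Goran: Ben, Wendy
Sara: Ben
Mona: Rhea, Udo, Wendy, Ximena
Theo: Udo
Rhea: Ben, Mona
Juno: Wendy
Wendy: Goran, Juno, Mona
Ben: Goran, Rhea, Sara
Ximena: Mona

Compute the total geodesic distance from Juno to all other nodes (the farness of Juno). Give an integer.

25

Distances from Juno: Ben:3, Goran:2, Mona:2, Rhea:3, Sara:4, Theo:4, Udo:3, Wendy:1, Ximena:3.
Sum = 3 + 2 + 2 + 3 + 4 + 4 + 3 + 1 + 3 = 25.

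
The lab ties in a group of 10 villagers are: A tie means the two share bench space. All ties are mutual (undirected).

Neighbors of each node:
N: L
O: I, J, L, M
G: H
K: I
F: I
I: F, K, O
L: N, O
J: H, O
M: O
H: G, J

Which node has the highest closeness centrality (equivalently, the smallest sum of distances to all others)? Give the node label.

O

Farness (sum of distances to all others) for each node — F:27, G:33, H:25, I:19, J:19, K:27, L:21, M:23, N:29, O:15.
The smallest farness is 15, for O, so O has the highest closeness.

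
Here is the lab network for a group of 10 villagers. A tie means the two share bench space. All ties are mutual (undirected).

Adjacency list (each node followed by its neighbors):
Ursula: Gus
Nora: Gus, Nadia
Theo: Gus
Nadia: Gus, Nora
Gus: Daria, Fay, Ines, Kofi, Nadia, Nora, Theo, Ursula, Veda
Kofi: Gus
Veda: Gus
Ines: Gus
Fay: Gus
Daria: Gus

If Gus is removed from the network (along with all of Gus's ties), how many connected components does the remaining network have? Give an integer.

8

Without Gus, the remaining ties split the others into: {Veda}; {Fay}; {Kofi}; {Theo}; {Nadia, Nora}; {Ursula}; {Daria}; {Ines}.
That's 8 separate components.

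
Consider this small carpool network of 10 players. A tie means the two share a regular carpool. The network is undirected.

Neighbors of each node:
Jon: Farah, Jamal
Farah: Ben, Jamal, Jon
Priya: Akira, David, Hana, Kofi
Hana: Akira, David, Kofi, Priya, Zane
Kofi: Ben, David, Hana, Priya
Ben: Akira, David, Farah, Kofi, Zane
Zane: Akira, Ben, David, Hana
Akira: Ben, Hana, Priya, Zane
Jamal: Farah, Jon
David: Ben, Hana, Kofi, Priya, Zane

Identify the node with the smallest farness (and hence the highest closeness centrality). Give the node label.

Farness (sum of distances to all others) for each node — Akira:16, Ben:13, David:15, Farah:17, Hana:18, Jamal:24, Jon:24, Kofi:16, Priya:19, Zane:16.
The smallest farness is 13, for Ben, so Ben has the highest closeness.

Ben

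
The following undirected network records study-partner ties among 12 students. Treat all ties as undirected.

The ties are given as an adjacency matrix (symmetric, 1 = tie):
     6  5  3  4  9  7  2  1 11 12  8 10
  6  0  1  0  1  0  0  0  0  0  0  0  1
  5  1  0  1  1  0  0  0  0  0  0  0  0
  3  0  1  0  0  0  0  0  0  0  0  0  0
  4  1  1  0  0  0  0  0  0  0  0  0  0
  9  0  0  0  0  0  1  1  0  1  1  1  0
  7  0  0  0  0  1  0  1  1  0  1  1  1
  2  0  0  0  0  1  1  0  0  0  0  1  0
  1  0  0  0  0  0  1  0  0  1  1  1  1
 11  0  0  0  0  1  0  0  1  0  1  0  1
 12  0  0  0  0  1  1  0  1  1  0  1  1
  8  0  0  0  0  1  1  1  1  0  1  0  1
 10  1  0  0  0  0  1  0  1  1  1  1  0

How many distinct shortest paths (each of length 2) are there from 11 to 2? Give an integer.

1

The shortest distance is 2, and the only length-2 path is 11–9–2. So there is exactly 1 shortest path.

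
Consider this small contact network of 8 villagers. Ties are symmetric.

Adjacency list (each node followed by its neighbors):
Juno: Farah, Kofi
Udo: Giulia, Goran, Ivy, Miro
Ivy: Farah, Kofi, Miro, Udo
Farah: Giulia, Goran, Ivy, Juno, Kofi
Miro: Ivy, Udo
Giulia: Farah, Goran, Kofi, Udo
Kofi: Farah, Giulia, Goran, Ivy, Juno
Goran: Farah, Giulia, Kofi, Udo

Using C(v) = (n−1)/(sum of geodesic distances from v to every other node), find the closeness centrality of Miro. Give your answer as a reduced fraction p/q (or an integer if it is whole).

Distances from Miro: Farah:2, Giulia:2, Goran:2, Ivy:1, Juno:3, Kofi:2, Udo:1. Sum = 13.
n = 8, so closeness = 7/13.

7/13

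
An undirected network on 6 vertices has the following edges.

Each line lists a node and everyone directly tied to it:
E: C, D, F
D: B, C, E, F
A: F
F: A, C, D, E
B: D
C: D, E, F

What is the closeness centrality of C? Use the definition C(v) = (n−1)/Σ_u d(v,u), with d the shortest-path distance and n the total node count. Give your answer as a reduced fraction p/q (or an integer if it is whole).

Distances from C: A:2, B:2, D:1, E:1, F:1. Sum = 7.
n = 6, so closeness = 5/7.

5/7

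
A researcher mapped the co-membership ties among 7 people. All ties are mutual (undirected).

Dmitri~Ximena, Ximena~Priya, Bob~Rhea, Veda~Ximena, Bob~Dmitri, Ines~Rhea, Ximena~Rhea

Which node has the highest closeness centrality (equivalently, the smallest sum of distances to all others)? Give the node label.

Farness (sum of distances to all others) for each node — Bob:12, Dmitri:11, Ines:14, Priya:13, Rhea:9, Veda:13, Ximena:8.
The smallest farness is 8, for Ximena, so Ximena has the highest closeness.

Ximena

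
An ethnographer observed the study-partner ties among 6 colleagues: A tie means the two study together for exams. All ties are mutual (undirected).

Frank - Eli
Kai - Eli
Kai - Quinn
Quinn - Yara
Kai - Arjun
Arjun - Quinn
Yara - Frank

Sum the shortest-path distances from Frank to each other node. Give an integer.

Distances from Frank: Arjun:3, Eli:1, Kai:2, Quinn:2, Yara:1.
Sum = 3 + 1 + 2 + 2 + 1 = 9.

9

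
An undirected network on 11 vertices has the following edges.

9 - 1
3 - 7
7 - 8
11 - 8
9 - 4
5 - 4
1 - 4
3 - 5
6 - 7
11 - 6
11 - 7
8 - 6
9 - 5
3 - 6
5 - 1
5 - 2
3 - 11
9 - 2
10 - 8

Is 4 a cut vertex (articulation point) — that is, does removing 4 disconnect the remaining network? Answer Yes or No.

No

Even without 4, every remaining node can still reach every other (the residual graph is connected), so 4 is not a cut vertex.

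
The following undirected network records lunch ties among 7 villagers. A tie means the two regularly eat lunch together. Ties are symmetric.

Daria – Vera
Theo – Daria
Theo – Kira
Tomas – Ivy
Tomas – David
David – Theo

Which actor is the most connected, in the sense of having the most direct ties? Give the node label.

Degrees — Daria:2, David:2, Ivy:1, Kira:1, Theo:3, Tomas:2, Vera:1.
The maximum is 3, attained only by Theo.

Theo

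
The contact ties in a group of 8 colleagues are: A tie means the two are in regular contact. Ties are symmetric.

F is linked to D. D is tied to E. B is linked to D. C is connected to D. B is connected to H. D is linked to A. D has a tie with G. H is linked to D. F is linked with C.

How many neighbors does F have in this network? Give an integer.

F is directly tied to C and D. That is 2 neighbors, so the degree of F is 2.

2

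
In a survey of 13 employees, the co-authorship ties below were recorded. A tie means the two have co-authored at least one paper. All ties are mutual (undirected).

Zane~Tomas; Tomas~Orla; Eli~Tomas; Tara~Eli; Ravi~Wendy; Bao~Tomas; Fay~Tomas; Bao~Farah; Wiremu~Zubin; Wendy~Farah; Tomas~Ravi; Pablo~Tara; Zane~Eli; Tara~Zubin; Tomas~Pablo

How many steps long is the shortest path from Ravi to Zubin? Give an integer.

4

One shortest route is Ravi – Tomas – Eli – Tara – Zubin, which uses 4 edges, and at distance 3 from Ravi we only reach {Tara}, which does not include Zubin. So d(Ravi,Zubin) = 4.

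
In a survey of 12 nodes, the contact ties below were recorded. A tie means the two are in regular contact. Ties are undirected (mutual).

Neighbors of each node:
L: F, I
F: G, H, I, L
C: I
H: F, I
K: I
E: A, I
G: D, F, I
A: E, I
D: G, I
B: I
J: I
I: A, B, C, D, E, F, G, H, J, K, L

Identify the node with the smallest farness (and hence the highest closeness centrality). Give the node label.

I

Farness (sum of distances to all others) for each node — A:20, B:21, C:21, D:20, E:20, F:18, G:19, H:20, I:11, J:21, K:21, L:20.
The smallest farness is 11, for I, so I has the highest closeness.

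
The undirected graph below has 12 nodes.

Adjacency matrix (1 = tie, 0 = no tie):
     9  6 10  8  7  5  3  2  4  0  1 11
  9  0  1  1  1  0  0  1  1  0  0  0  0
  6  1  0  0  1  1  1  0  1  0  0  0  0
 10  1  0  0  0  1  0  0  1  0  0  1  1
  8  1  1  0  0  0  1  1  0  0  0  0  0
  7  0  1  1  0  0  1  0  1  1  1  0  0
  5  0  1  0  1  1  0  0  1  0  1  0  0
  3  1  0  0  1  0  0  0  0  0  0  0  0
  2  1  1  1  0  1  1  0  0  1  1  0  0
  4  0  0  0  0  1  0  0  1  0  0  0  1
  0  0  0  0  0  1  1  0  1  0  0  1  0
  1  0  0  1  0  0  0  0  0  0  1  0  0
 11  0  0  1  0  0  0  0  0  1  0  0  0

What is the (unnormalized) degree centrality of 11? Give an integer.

2

11 is directly tied to 4 and 10. That is 2 neighbors, so the degree of 11 is 2.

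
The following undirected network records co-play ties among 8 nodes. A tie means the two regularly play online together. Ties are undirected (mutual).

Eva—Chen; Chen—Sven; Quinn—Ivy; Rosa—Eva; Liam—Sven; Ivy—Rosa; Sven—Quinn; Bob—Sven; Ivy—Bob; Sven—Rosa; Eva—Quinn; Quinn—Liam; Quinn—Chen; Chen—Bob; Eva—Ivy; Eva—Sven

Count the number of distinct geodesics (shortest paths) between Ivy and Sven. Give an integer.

4

The shortest distance is 2. The length-2 paths are: Ivy–Rosa–Sven; Ivy–Quinn–Sven; Ivy–Eva–Sven; Ivy–Bob–Sven.
That gives 4 distinct shortest paths.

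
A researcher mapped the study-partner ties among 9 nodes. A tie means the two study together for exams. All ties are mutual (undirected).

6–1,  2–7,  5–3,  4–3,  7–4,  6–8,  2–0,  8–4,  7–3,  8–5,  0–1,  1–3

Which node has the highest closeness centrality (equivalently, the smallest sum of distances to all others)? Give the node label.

Farness (sum of distances to all others) for each node — 0:17, 1:13, 2:17, 3:12, 4:14, 5:16, 6:16, 7:14, 8:15.
The smallest farness is 12, for 3, so 3 has the highest closeness.

3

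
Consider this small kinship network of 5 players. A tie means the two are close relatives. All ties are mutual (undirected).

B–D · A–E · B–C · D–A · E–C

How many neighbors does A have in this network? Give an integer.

2

A is directly tied to D and E. That is 2 neighbors, so the degree of A is 2.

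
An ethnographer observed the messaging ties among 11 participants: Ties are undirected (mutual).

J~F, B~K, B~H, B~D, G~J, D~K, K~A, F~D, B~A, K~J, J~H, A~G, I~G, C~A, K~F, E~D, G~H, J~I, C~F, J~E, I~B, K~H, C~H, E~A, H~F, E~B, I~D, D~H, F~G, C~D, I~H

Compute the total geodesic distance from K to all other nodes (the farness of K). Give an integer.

Distances from K: A:1, B:1, C:2, D:1, E:2, F:1, G:2, H:1, I:2, J:1.
Sum = 1 + 1 + 2 + 1 + 2 + 1 + 2 + 1 + 2 + 1 = 14.

14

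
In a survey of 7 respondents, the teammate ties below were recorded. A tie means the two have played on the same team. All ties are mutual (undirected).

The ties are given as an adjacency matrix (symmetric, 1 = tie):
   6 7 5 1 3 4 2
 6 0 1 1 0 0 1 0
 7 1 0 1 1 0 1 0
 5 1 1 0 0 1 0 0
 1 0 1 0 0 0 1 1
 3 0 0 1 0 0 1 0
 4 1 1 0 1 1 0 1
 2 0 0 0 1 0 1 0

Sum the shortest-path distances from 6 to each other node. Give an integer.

9

Distances from 6: 1:2, 2:2, 3:2, 4:1, 5:1, 7:1.
Sum = 2 + 2 + 2 + 1 + 1 + 1 = 9.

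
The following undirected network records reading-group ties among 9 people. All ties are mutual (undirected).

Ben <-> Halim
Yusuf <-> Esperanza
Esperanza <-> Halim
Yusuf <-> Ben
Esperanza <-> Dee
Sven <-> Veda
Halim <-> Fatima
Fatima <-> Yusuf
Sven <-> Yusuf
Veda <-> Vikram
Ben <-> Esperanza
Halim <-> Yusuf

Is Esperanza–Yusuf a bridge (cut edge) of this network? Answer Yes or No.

Even without that edge, Esperanza still reaches Yusuf via Esperanza – Halim – Yusuf, so the network stays connected. Not a bridge.

No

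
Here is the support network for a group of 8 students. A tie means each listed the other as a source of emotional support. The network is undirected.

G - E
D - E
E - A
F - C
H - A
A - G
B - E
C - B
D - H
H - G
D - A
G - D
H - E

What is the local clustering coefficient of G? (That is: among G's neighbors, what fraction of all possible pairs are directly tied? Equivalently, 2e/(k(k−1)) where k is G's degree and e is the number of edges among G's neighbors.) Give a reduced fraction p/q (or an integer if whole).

1

G's neighbors: A, D, E, and H (k = 4).
Possible neighbor pairs: C(4,2) = 6. Edges among them: A–D, A–E, A–H, D–E, D–H, E–H → e = 6.
Clustering(G) = 6/6 = 1.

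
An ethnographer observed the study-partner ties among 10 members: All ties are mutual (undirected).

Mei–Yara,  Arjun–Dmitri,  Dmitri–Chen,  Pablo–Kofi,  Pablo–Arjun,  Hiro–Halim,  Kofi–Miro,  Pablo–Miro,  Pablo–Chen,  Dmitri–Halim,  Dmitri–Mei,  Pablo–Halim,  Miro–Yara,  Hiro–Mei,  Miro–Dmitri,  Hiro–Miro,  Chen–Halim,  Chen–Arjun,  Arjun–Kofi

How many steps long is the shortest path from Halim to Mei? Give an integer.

2

One shortest route is Halim – Hiro – Mei, which uses 2 edges, and Halim and Mei are not directly tied, so nothing shorter exists. So d(Halim,Mei) = 2.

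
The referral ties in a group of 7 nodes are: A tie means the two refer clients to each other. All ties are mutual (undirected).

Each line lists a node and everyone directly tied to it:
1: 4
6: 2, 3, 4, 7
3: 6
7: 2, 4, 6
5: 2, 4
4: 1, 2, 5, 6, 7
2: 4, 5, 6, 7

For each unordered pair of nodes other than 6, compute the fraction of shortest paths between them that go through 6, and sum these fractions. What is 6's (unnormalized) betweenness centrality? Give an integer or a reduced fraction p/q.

Pairs whose geodesics pass through 6 — 4–3: 1; 2–3: 1; 1–3: 1; 5–3: 2/2; 3–7: 1.
All other pairs contribute 0.
Summing the contributions gives betweenness(6) = 5.

5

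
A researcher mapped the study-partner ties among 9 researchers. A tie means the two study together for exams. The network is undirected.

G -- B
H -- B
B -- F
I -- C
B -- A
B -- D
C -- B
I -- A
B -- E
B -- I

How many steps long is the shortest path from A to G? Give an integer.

One shortest route is A – B – G, which uses 2 edges, and A and G are not directly tied, so nothing shorter exists. So d(A,G) = 2.

2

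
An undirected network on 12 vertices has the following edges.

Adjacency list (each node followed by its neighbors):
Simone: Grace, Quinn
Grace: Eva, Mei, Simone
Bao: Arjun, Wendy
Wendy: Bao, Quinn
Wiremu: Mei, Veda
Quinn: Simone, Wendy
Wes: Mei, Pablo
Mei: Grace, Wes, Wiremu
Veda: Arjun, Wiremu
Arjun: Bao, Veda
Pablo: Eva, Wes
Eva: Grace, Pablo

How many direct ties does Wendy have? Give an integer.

Wendy is directly tied to Bao and Quinn. That is 2 neighbors, so the degree of Wendy is 2.

2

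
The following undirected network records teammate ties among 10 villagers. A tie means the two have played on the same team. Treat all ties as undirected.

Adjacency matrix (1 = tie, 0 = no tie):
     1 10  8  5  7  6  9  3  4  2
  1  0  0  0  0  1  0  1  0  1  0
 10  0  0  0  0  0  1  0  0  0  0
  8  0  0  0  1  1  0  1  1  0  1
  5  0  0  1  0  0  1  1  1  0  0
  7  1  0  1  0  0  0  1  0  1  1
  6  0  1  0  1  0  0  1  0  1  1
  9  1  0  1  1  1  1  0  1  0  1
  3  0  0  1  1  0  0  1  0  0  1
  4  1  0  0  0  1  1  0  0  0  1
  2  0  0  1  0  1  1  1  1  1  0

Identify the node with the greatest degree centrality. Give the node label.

Degrees — 1:3, 2:6, 3:4, 4:4, 5:4, 6:5, 7:5, 8:5, 9:7, 10:1.
The maximum is 7, attained only by 9.

9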